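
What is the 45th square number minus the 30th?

1125

45² = 2025 and 30² = 900.
Difference: 2025 − 900 = 1125.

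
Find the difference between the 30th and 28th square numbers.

30² = 900 and 28² = 784.
Difference: 900 − 784 = 116.

116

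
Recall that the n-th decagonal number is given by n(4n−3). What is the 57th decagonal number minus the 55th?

57·(4·57 − 3) = 12825 and 55·(4·55 − 3) = 11935.
Difference: 12825 − 11935 = 890.

890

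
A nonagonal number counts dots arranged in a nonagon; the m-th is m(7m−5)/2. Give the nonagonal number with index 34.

3961

34·(7·34 − 5)/2 = 34·233/2 = 3961.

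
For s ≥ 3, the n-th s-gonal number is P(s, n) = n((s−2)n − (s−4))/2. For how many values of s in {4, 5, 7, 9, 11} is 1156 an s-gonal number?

s = 4: P(4, 34) = 1156. ✓
s = 5: P(5, 27) = 1080 and P(5, 28) = 1162; 1156 is not s-gonal.
s = 7: P(7, 21) = 1071 and P(7, 22) = 1177; 1156 is not s-gonal.
s = 9: P(9, 18) = 1089 and P(9, 19) = 1216; 1156 is not s-gonal.
s = 11: P(11, 16) = 1096 and P(11, 17) = 1241; 1156 is not s-gonal.
Hits: s ∈ {4} → 1.

1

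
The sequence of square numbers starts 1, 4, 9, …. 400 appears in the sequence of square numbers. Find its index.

20

We need n² = 400, so n = √400 = 20.
Check: 20² = 400. ✓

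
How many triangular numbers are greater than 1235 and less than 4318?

43

The n-th triangular number is n(n+1)/2.
Smallest index with value > 1235: n = 50 (giving 1275).
Largest index with value < 4318: n = 92 (giving 4278).
Indices 50 through 92: 43 terms.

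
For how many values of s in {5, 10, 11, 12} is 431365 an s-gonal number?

1

s = 5: P(5, 536) = 430676 and P(5, 537) = 432285; 431365 is not s-gonal.
s = 10: P(10, 328) = 429352 and P(10, 329) = 431977; 431365 is not s-gonal.
s = 11: P(11, 310) = 431365. ✓
s = 12: P(12, 294) = 431004 and P(12, 295) = 433945; 431365 is not s-gonal.
Hits: s ∈ {11} → 1.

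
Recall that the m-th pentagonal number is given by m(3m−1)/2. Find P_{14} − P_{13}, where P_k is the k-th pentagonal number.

40

Consecutive pentagonal numbers differ by 3n − 2: here 3·14 − 2 = 40.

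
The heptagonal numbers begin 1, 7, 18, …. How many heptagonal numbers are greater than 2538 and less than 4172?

9

The n-th heptagonal number is n(5n−3)/2.
Smallest index with value > 2538: n = 33 (giving 2673).
Largest index with value < 4172: n = 41 (giving 4141).
Indices 33 through 41: 9 terms.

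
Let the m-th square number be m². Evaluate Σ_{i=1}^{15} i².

1240

Σ_{i=1}^{15} i² = 15·16·31/6 = 1240.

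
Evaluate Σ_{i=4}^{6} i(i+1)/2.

Σ i(i+1)/2 = (Σi² + Σi) / 2 over i = 4..6.
Σi = 21 − 6 = 15 and Σi² = 91 − 14 = 77.
(1·77 + 1·15) / 2 = 92/2 = 46.

46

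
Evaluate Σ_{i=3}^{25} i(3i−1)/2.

Σ i(3i−1)/2 = (3Σi² − Σi) / 2 over i = 3..25.
Σi = 325 − 3 = 322 and Σi² = 5525 − 5 = 5520.
(3·5520 − 1·322) / 2 = 16238/2 = 8119.

8119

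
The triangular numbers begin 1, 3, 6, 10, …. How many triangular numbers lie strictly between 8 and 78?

8

The n-th triangular number is n(n+1)/2.
Smallest index with value > 8: n = 4 (giving 10).
Largest index with value < 78: n = 11 (giving 66).
Indices 4 through 11: 8 terms.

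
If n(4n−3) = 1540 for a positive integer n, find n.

20

Set n(4n−3) = 1540, giving 4n² − 3n − 1540 = 0.
So n = (3 + 157) / 8 = 160/8 = 20.
Check: 20·(4·20 − 3) = 1540. ✓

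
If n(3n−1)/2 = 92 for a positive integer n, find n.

8

Set n(3n−1)/2 = 92, giving 3n² − n − 184 = 0.
The discriminant is 1 + 24·92 = 2209, and √2209 = 47.
So n = (1 + 47) / 6 = 48/6 = 8.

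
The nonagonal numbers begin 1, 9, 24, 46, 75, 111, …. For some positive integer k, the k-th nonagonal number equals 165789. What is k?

218

Set n(7n−5)/2 = 165789, giving 7n² − 5n − 331578 = 0.
The discriminant is 25 + 56·165789 = 9284209, and √9284209 = 3047.
So n = (5 + 3047) / 14 = 3052/14 = 218.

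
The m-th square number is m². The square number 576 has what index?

24

We need n² = 576, so n = √576 = 24.
Check: 24² = 576. ✓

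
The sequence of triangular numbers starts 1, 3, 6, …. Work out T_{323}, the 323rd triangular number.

52326

The 323rd triangular number is n(n+1)/2 with n = 323.
323·324/2 = 104652/2 = 52326.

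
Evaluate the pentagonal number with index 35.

1820

The 35th pentagonal number is n(3n−1)/2 with n = 35.
35·(3·35 − 1)/2 = 35·104/2 = 35·52 = 1820.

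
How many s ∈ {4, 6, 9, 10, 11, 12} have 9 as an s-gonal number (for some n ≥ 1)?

2

s = 4: P(4, 3) = 9. ✓
s = 6: P(6, 2) = 6 and P(6, 3) = 15; 9 is not s-gonal.
s = 9: P(9, 2) = 9. ✓
s = 10: P(10, 1) = 1 and P(10, 2) = 10; 9 is not s-gonal.
s = 11: P(11, 1) = 1 and P(11, 2) = 11; 9 is not s-gonal.
s = 12: P(12, 1) = 1 and P(12, 2) = 12; 9 is not s-gonal.
Hits: s ∈ {4, 9} → 2.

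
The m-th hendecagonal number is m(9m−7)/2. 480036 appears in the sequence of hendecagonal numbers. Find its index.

327

Set n(9n−7)/2 = 480036, giving 9n² − 7n − 960072 = 0.
The discriminant is 49 + 72·480036 = 34562641, and √34562641 = 5879.
So n = (7 + 5879) / 18 = 5886/18 = 327.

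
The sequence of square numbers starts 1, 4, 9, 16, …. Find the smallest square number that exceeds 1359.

1369

Solve n² > 1359 for integer n.
The largest n with value ≤ 1359 is 36 (since 1296 ≤ 1359 < 1369), so the first above is n = 37, value 1369.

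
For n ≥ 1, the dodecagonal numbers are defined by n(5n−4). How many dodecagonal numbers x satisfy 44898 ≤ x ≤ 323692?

159

The n-th dodecagonal number is n(5n−4).
Smallest index with value ≥ 44898: n = 96 (giving 45696).
Largest index with value ≤ 323692: n = 254 (giving 321564).
Indices 96 through 254: 159 terms.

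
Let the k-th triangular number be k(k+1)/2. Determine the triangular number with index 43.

946

The 43rd triangular number is n(n+1)/2 with n = 43.
43·44/2 = 1892/2 = 946.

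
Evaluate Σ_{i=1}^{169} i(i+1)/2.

Σ i(i+1)/2 = (Σi² + Σi) / 2 over i = 1..169.
Σi = 14365 and Σi² = 1623245.
(1·1623245 + 1·14365) / 2 = 1637610/2 = 818805.

818805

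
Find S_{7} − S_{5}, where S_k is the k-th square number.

7² = 49 and 5² = 25.
Difference: 49 − 25 = 24.

24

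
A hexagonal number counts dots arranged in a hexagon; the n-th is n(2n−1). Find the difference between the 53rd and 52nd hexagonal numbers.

Consecutive hexagonal numbers differ by 4n − 3: here 4·53 − 3 = 209.

209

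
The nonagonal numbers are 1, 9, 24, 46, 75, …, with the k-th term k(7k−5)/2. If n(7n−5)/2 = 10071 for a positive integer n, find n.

54

Set n(7n−5)/2 = 10071, giving 7n² − 5n − 20142 = 0.
The discriminant is 25 + 56·10071 = 564001, and √564001 = 751.
So n = (5 + 751) / 14 = 756/14 = 54.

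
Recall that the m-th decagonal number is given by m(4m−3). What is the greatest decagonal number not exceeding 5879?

Solve n(4n−3) ≤ 5879 for integer n.
n = 38 gives 5662 ≤ 5879, while n = 39 gives 5967 > 5879; so the answer is 5662.

5662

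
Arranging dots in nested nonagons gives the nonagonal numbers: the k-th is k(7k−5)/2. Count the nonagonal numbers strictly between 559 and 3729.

19

The n-th nonagonal number is n(7n−5)/2.
Smallest index with value > 559: n = 14 (giving 651).
Largest index with value < 3729: n = 32 (giving 3504).
Indices 14 through 32: 19 terms.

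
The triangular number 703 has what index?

Set n(n+1)/2 = 703, giving n² + n − 1406 = 0.
So n = (-1 + 75) / 2 = 74/2 = 37.

37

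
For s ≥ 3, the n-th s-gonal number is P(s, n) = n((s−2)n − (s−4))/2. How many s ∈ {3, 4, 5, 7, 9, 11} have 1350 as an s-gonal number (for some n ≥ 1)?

1

s = 3: P(3, 51) = 1326 and P(3, 52) = 1378; 1350 is not s-gonal.
s = 4: P(4, 36) = 1296 and P(4, 37) = 1369; 1350 is not s-gonal.
s = 5: P(5, 30) = 1335 and P(5, 31) = 1426; 1350 is not s-gonal.
s = 7: P(7, 23) = 1288 and P(7, 24) = 1404; 1350 is not s-gonal.
s = 9: P(9, 20) = 1350. ✓
s = 11: P(11, 17) = 1241 and P(11, 18) = 1395; 1350 is not s-gonal.
Hits: s ∈ {9} → 1.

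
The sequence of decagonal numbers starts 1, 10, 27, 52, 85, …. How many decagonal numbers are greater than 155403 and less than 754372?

The n-th decagonal number is n(4n−3).
Smallest index with value > 155403: n = 198 (giving 156222).
Largest index with value < 754372: n = 434 (giving 752122).
Indices 198 through 434: 237 terms.

237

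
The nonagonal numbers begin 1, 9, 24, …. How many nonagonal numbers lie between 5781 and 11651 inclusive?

18

The n-th nonagonal number is n(7n−5)/2.
Smallest index with value ≥ 5781: n = 41 (giving 5781).
Largest index with value ≤ 11651: n = 58 (giving 11629).
Indices 41 through 58: 18 terms.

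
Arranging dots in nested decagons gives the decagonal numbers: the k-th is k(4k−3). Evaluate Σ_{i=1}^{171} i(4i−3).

6681426

Σ i(4i−3) = 4Σi² − 3Σi over i = 1..171.
Σi = 14706 and Σi² = 1681386.
4·1681386 − 3·14706 = 6681426.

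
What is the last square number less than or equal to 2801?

2704

Solve n² ≤ 2801 for integer n.
n = 52 gives 2704 ≤ 2801, while n = 53 gives 2809 > 2801; so the answer is 2704.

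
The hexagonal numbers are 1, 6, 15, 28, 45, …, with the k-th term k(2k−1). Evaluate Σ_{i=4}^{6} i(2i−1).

139

Σ i(2i−1) = 2Σi² − Σi over i = 4..6.
Σi = 21 − 6 = 15 and Σi² = 91 − 14 = 77.
2·77 − 1·15 = 139.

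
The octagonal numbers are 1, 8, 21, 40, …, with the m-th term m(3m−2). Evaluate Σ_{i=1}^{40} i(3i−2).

Σ i(3i−2) = 3Σi² − 2Σi over i = 1..40.
Σi = 820 and Σi² = 22140.
3·22140 − 2·820 = 64780.

64780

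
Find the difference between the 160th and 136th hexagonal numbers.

14184

160·(2·160 − 1) = 51040 and 136·(2·136 − 1) = 36856.
Difference: 51040 − 36856 = 14184.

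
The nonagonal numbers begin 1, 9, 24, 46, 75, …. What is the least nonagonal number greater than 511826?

Solve n(7n−5)/2 > 511826 for integer n.
The largest n with value ≤ 511826 is 382 (since 509779 ≤ 511826 < 512454), so the first above is n = 383, value 512454.

512454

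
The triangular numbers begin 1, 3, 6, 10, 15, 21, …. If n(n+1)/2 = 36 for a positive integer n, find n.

8

Set n(n+1)/2 = 36, giving n² + n − 72 = 0.
So n = (-1 + 17) / 2 = 16/2 = 8.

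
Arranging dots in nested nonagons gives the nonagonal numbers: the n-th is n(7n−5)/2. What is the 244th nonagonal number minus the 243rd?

Consecutive nonagonal numbers differ by 7n − 6: here 7·244 − 6 = 1702.

1702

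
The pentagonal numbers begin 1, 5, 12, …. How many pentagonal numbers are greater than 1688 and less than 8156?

The n-th pentagonal number is n(3n−1)/2.
Smallest index with value > 1688: n = 34 (giving 1717).
Largest index with value < 8156: n = 73 (giving 7957).
Indices 34 through 73: 40 terms.

40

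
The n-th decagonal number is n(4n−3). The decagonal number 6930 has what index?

Set n(4n−3) = 6930, giving 4n² − 3n − 6930 = 0.
So n = (3 + 333) / 8 = 336/8 = 42.
Check: 42·(4·42 − 3) = 6930. ✓

42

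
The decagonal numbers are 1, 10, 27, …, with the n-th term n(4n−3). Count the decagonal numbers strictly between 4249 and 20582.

40

The n-th decagonal number is n(4n−3).
Smallest index with value > 4249: n = 33 (giving 4257).
Largest index with value < 20582: n = 72 (giving 20520).
Indices 33 through 72: 40 terms.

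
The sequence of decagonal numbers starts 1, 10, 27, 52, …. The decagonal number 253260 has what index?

252

Set n(4n−3) = 253260, giving 4n² − 3n − 253260 = 0.
The discriminant is 9 + 16·253260 = 4052169, and √4052169 = 2013.
So n = (3 + 2013) / 8 = 2016/8 = 252.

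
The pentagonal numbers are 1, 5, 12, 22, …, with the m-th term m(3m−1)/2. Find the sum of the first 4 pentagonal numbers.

Σ i(3i−1)/2 = (3Σi² − Σi) / 2 over i = 1..4.
Σi = 10 and Σi² = 30.
(3·30 − 1·10) / 2 = 80/2 = 40.

40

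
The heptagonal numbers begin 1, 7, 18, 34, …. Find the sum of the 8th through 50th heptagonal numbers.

Σ i(5i−3)/2 = (5Σi² − 3Σi) / 2 over i = 8..50.
Σi = 1275 − 28 = 1247 and Σi² = 42925 − 140 = 42785.
(5·42785 − 3·1247) / 2 = 210184/2 = 105092.

105092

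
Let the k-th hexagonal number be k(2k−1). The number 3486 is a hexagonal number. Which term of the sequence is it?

42

Set n(2n−1) = 3486, giving 2n² − n − 3486 = 0.
The discriminant is 1 + 8·3486 = 27889, and √27889 = 167.
So n = (1 + 167) / 4 = 168/4 = 42.
Check: 42·(2·42 − 1) = 3486. ✓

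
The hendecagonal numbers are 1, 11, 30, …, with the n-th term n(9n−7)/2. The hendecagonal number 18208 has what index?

Set n(9n−7)/2 = 18208, giving 9n² − 7n − 36416 = 0.
The discriminant is 49 + 72·18208 = 1311025, and √1311025 = 1145.
So n = (7 + 1145) / 18 = 1152/18 = 64.

64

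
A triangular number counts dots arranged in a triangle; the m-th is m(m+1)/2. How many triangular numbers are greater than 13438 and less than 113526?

312

The n-th triangular number is n(n+1)/2.
Smallest index with value > 13438: n = 164 (giving 13530).
Largest index with value < 113526: n = 475 (giving 113050).
Indices 164 through 475: 312 terms.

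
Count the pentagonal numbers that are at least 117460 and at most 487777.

291

The n-th pentagonal number is n(3n−1)/2.
Smallest index with value ≥ 117460: n = 280 (giving 117460).
Largest index with value ≤ 487777: n = 570 (giving 487065).
Indices 280 through 570: 291 terms.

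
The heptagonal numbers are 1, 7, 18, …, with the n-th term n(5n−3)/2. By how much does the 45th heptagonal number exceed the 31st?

2639

45·(5·45 − 3)/2 = 4995 and 31·(5·31 − 3)/2 = 2356.
Difference: 4995 − 2356 = 2639.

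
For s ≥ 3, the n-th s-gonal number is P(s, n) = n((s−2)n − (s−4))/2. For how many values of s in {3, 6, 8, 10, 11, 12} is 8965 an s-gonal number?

1

s = 3: P(3, 133) = 8911 and P(3, 134) = 9045; 8965 is not s-gonal.
s = 6: P(6, 67) = 8911 and P(6, 68) = 9180; 8965 is not s-gonal.
s = 8: P(8, 55) = 8965. ✓
s = 10: P(10, 47) = 8695 and P(10, 48) = 9072; 8965 is not s-gonal.
s = 11: P(11, 45) = 8955 and P(11, 46) = 9361; 8965 is not s-gonal.
s = 12: P(12, 42) = 8652 and P(12, 43) = 9073; 8965 is not s-gonal.
Hits: s ∈ {8} → 1.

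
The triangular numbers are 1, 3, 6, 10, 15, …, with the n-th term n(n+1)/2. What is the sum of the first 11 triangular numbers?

286

Σ i(i+1)/2 = (Σi² + Σi) / 2 over i = 1..11.
Σi = 66 and Σi² = 506.
(1·506 + 1·66) / 2 = 572/2 = 286.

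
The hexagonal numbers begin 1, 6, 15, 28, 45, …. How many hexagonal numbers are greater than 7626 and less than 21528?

The n-th hexagonal number is n(2n−1).
Smallest index with value > 7626: n = 63 (giving 7875).
Largest index with value < 21528: n = 103 (giving 21115).
Indices 63 through 103: 41 terms.

41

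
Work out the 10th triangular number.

The 10th triangular number is n(n+1)/2 with n = 10.
10·11/2 = 110/2 = 55.

55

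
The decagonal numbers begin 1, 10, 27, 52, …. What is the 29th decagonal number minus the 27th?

442

29·(4·29 − 3) = 3277 and 27·(4·27 − 3) = 2835.
Difference: 3277 − 2835 = 442.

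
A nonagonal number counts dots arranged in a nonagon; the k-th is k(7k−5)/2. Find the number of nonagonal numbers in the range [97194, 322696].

138

The n-th nonagonal number is n(7n−5)/2.
Smallest index with value ≥ 97194: n = 167 (giving 97194).
Largest index with value ≤ 322696: n = 304 (giving 322696).
Indices 167 through 304: 138 terms.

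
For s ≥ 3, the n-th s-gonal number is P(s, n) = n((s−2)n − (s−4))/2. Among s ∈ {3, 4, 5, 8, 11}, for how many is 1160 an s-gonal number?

s = 3: P(3, 47) = 1128 and P(3, 48) = 1176; 1160 is not s-gonal.
s = 4: P(4, 34) = 1156 and P(4, 35) = 1225; 1160 is not s-gonal.
s = 5: P(5, 27) = 1080 and P(5, 28) = 1162; 1160 is not s-gonal.
s = 8: P(8, 20) = 1160. ✓
s = 11: P(11, 16) = 1096 and P(11, 17) = 1241; 1160 is not s-gonal.
Hits: s ∈ {8} → 1.

1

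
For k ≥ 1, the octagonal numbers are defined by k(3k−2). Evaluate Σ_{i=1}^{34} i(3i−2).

39865

Σ i(3i−2) = 3Σi² − 2Σi over i = 1..34.
Σi = 595 and Σi² = 13685.
3·13685 − 2·595 = 39865.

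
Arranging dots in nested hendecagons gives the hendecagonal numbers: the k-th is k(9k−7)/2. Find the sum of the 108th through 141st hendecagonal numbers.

Σ i(9i−7)/2 = (9Σi² − 7Σi) / 2 over i = 108..141.
Σi = 10011 − 5778 = 4233 and Σi² = 944371 − 414090 = 530281.
(9·530281 − 7·4233) / 2 = 4742898/2 = 2371449.

2371449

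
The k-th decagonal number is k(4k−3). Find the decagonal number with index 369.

The 369th decagonal number is n(4n−3) with n = 369.
369·(4·369 − 3) = 369·1473 = 543537.

543537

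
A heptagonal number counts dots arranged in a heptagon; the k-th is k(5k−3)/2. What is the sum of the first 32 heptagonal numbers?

27808

Σ i(5i−3)/2 = (5Σi² − 3Σi) / 2 over i = 1..32.
Σi = 528 and Σi² = 11440.
(5·11440 − 3·528) / 2 = 55616/2 = 27808.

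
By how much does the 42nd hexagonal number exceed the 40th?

42·(2·42 − 1) = 3486 and 40·(2·40 − 1) = 3160.
Difference: 3486 − 3160 = 326.

326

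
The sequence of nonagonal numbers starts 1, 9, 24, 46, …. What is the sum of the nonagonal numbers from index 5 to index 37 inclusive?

Σ i(7i−5)/2 = (7Σi² − 5Σi) / 2 over i = 5..37.
Σi = 703 − 10 = 693 and Σi² = 17575 − 30 = 17545.
(7·17545 − 5·693) / 2 = 119350/2 = 59675.

59675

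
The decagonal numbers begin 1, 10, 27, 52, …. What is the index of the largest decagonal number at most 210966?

230

Solve n(4n−3) ≤ 210966 for integer n.
n = 230 gives 210910 ≤ 210966, while n = 231 gives 212751 > 210966; so the answer is index 230.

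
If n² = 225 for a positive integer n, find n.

We need n² = 225, so n = √225 = 15.
Check: 15² = 225. ✓

15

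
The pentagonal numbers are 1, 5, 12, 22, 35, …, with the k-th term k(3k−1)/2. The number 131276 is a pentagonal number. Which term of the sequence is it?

296

Set n(3n−1)/2 = 131276, giving 3n² − n − 262552 = 0.
The discriminant is 1 + 24·131276 = 3150625, and √3150625 = 1775.
So n = (1 + 1775) / 6 = 1776/6 = 296.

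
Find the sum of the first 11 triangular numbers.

Σ i(i+1)/2 = (Σi² + Σi) / 2 over i = 1..11.
Σi = 66 and Σi² = 506.
(1·506 + 1·66) / 2 = 572/2 = 286.

286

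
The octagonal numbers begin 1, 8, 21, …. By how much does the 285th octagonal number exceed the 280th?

285·(3·285 − 2) = 243105 and 280·(3·280 − 2) = 234640.
Difference: 243105 − 234640 = 8465.

8465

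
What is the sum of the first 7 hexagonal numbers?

252

Σ i(2i−1) = 2Σi² − Σi over i = 1..7.
Σi = 28 and Σi² = 140.
2·140 − 1·28 = 252.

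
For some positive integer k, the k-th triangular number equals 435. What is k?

Set n(n+1)/2 = 435, giving n² + n − 870 = 0.
The discriminant is 1 + 8·435 = 3481, and √3481 = 59.
So n = (-1 + 59) / 2 = 58/2 = 29.

29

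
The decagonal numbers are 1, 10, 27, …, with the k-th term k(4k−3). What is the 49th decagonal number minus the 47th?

762

49·(4·49 − 3) = 9457 and 47·(4·47 − 3) = 8695.
Difference: 9457 − 8695 = 762.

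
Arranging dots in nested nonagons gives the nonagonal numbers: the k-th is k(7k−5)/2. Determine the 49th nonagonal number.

The 49th nonagonal number is n(7n−5)/2 with n = 49.
49·(7·49 − 5)/2 = 49·338/2 = 49·169 = 8281.

8281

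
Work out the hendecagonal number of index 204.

The 204th hendecagonal number is n(9n−7)/2 with n = 204.
204·(9·204 − 7)/2 = 204·1829/2 = 186558.

186558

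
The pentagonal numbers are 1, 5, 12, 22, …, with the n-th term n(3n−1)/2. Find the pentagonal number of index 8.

92

8·(3·8 − 1)/2 = 8·23/2 = 92.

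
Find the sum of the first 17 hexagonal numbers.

3417

Σ i(2i−1) = 2Σi² − Σi over i = 1..17.
Σi = 153 and Σi² = 1785.
2·1785 − 1·153 = 3417.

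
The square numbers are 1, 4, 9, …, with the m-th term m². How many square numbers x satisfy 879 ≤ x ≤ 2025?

The n-th square number is n².
Smallest index with value ≥ 879: n = 30 (giving 900).
Largest index with value ≤ 2025: n = 45 (giving 2025).
Indices 30 through 45: 16 terms.

16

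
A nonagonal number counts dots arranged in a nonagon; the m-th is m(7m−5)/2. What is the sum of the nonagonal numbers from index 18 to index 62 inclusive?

Σ i(7i−5)/2 = (7Σi² − 5Σi) / 2 over i = 18..62.
Σi = 1953 − 153 = 1800 and Σi² = 81375 − 1785 = 79590.
(7·79590 − 5·1800) / 2 = 548130/2 = 274065.

274065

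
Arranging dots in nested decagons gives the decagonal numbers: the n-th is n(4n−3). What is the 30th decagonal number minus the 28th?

458

30·(4·30 − 3) = 3510 and 28·(4·28 − 3) = 3052.
Difference: 3510 − 3052 = 458.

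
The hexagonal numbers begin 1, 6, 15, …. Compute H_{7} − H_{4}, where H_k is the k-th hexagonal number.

63

7·(2·7 − 1) = 91 and 4·(2·4 − 1) = 28.
Difference: 91 − 28 = 63.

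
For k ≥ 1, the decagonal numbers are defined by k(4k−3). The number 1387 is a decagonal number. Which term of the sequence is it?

19

Set n(4n−3) = 1387, giving 4n² − 3n − 1387 = 0.
The discriminant is 9 + 16·1387 = 22201, and √22201 = 149.
So n = (3 + 149) / 8 = 152/8 = 19.
Check: 19·(4·19 − 3) = 1387. ✓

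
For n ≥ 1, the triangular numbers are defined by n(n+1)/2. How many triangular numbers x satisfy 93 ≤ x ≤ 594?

The n-th triangular number is n(n+1)/2.
Smallest index with value ≥ 93: n = 14 (giving 105).
Largest index with value ≤ 594: n = 33 (giving 561).
Indices 14 through 33: 20 terms.

20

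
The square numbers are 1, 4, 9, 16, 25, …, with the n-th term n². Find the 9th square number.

81

The 9th square number is n² with n = 9.
9² = 81.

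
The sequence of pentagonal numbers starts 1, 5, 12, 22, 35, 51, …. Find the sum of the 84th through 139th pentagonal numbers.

Σ i(3i−1)/2 = (3Σi² − Σi) / 2 over i = 84..139.
Σi = 9730 − 3486 = 6244 and Σi² = 904890 − 194054 = 710836.
(3·710836 − 1·6244) / 2 = 2126264/2 = 1063132.

1063132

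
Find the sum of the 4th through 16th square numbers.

1482

Σ_{i=4}^{16} i² = 1496 − 14 = 1482.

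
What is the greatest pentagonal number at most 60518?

60501

Solve n(3n−1)/2 ≤ 60518 for integer n.
n = 201 gives 60501 ≤ 60518, while n = 202 gives 61105 > 60518; so the answer is 60501.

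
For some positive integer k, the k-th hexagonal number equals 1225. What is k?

25

Set n(2n−1) = 1225, giving 2n² − n − 1225 = 0.
So n = (1 + 99) / 4 = 100/4 = 25.
Check: 25·(2·25 − 1) = 1225. ✓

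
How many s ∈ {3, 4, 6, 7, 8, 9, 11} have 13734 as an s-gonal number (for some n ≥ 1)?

s = 3: P(3, 165) = 13695 and P(3, 166) = 13861; 13734 is not s-gonal.
s = 4: P(4, 117) = 13689 and P(4, 118) = 13924; 13734 is not s-gonal.
s = 6: P(6, 83) = 13695 and P(6, 84) = 14028; 13734 is not s-gonal.
s = 7: P(7, 74) = 13579 and P(7, 75) = 13950; 13734 is not s-gonal.
s = 8: P(8, 67) = 13333 and P(8, 68) = 13736; 13734 is not s-gonal.
s = 9: P(9, 63) = 13734. ✓
s = 11: P(11, 55) = 13420 and P(11, 56) = 13916; 13734 is not s-gonal.
Hits: s ∈ {9} → 1.

1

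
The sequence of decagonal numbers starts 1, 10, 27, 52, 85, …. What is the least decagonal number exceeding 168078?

169126

Solve n(4n−3) > 168078 for integer n.
The largest n with value ≤ 168078 is 205 (since 167485 ≤ 168078 < 169126), so the first above is n = 206, value 169126.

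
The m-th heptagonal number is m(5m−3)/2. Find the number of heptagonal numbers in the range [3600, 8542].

The n-th heptagonal number is n(5n−3)/2.
Smallest index with value ≥ 3600: n = 39 (giving 3744).
Largest index with value ≤ 8542: n = 58 (giving 8323).
Indices 39 through 58: 20 terms.

20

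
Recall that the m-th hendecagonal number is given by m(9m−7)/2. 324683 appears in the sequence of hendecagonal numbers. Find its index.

269

Set n(9n−7)/2 = 324683, giving 9n² − 7n − 649366 = 0.
The discriminant is 49 + 72·324683 = 23377225, and √23377225 = 4835.
So n = (7 + 4835) / 18 = 4842/18 = 269.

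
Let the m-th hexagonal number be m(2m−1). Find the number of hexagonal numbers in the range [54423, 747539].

The n-th hexagonal number is n(2n−1).
Smallest index with value ≥ 54423: n = 166 (giving 54946).
Largest index with value ≤ 747539: n = 611 (giving 746031).
Indices 166 through 611: 446 terms.

446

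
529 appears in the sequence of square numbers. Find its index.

23

We need n² = 529, so n = √529 = 23.
Check: 23² = 529. ✓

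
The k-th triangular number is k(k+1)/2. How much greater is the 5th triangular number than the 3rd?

5·6/2 = 15 and 3·4/2 = 6.
Difference: 15 − 6 = 9.

9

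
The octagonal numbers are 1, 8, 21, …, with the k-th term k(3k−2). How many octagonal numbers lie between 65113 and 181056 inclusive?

The n-th octagonal number is n(3n−2).
Smallest index with value ≥ 65113: n = 148 (giving 65416).
Largest index with value ≤ 181056: n = 246 (giving 181056).
Indices 148 through 246: 99 terms.

99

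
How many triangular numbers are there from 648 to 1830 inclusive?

25

The n-th triangular number is n(n+1)/2.
Smallest index with value ≥ 648: n = 36 (giving 666).
Largest index with value ≤ 1830: n = 60 (giving 1830).
Indices 36 through 60: 25 terms.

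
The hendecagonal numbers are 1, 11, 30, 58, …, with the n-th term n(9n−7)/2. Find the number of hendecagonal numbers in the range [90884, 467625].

180

The n-th hendecagonal number is n(9n−7)/2.
Smallest index with value ≥ 90884: n = 143 (giving 91520).
Largest index with value ≤ 467625: n = 322 (giving 465451).
Indices 143 through 322: 180 terms.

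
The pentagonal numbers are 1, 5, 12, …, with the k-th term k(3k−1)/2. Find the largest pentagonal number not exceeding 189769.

188860

Solve n(3n−1)/2 ≤ 189769 for integer n.
n = 355 gives 188860 ≤ 189769, while n = 356 gives 189926 > 189769; so the answer is 188860.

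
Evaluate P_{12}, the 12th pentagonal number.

210

The 12th pentagonal number is n(3n−1)/2 with n = 12.
12·(3·12 − 1)/2 = 12·35/2 = 210.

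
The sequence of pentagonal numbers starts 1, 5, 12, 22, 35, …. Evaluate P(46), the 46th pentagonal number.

46·(3·46 − 1)/2 = 46·137/2 = 3151.

3151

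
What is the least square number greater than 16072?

16129

Solve n² > 16072 for integer n.
The largest n with value ≤ 16072 is 126 (since 15876 ≤ 16072 < 16129), so the first above is n = 127, value 16129.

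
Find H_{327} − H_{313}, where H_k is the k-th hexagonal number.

327·(2·327 − 1) = 213531 and 313·(2·313 − 1) = 195625.
Difference: 213531 − 195625 = 17906.

17906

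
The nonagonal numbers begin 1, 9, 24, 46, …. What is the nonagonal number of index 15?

The 15th nonagonal number is n(7n−5)/2 with n = 15.
15·(7·15 − 5)/2 = 15·100/2 = 15·50 = 750.

750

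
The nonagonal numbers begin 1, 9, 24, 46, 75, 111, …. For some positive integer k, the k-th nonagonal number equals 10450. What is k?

Set n(7n−5)/2 = 10450, giving 7n² − 5n − 20900 = 0.
The discriminant is 25 + 56·10450 = 585225, and √585225 = 765.
So n = (5 + 765) / 14 = 770/14 = 55.

55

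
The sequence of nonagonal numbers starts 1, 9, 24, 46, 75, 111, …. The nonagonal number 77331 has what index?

Set n(7n−5)/2 = 77331, giving 7n² − 5n − 154662 = 0.
The discriminant is 25 + 56·77331 = 4330561, and √4330561 = 2081.
So n = (5 + 2081) / 14 = 2086/14 = 149.
Check: 149·(7·149 − 5)/2 = 77331. ✓

149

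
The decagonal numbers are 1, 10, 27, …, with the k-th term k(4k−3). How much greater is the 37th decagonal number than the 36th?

289

Consecutive decagonal numbers differ by 8n − 7: here 8·37 − 7 = 289.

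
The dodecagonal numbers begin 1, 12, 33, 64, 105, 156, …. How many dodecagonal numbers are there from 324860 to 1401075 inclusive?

274

The n-th dodecagonal number is n(5n−4).
Smallest index with value ≥ 324860: n = 256 (giving 326656).
Largest index with value ≤ 1401075: n = 529 (giving 1397089).
Indices 256 through 529: 274 terms.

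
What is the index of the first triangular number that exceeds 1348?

Solve n(n+1)/2 > 1348 for integer n.
The largest n with value ≤ 1348 is 51 (since 1326 ≤ 1348 < 1378), so the first above is n = 52, value 1378.

52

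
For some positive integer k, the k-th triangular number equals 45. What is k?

9

Set n(n+1)/2 = 45, giving n² + n − 90 = 0.
The discriminant is 1 + 8·45 = 361, and √361 = 19.
So n = (-1 + 19) / 2 = 18/2 = 9.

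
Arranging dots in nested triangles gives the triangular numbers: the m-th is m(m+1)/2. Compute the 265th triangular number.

265·266/2 = 70490/2 = 35245.

35245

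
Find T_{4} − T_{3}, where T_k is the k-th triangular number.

4

Consecutive triangular numbers differ by n: T_{4} − T_{3} = 4.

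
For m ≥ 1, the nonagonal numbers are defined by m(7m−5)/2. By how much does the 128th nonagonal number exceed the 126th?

128·(7·128 − 5)/2 = 57024 and 126·(7·126 − 5)/2 = 55251.
Difference: 57024 − 55251 = 1773.

1773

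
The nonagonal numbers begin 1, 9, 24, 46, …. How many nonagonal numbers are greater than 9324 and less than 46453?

The n-th nonagonal number is n(7n−5)/2.
Smallest index with value > 9324: n = 52 (giving 9334).
Largest index with value < 46453: n = 115 (giving 46000).
Indices 52 through 115: 64 terms.

64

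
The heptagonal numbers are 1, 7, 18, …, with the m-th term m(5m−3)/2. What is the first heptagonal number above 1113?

Solve n(5n−3)/2 > 1113 for integer n.
The largest n with value ≤ 1113 is 21 (since 1071 ≤ 1113 < 1177), so the first above is n = 22, value 1177.

1177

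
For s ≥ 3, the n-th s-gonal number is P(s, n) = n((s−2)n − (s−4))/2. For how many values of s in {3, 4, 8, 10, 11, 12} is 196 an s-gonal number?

s = 3: P(3, 19) = 190 and P(3, 20) = 210; 196 is not s-gonal.
s = 4: P(4, 14) = 196. ✓
s = 8: P(8, 8) = 176 and P(8, 9) = 225; 196 is not s-gonal.
s = 10: P(10, 7) = 175 and P(10, 8) = 232; 196 is not s-gonal.
s = 11: P(11, 7) = 196. ✓
s = 12: P(12, 6) = 156 and P(12, 7) = 217; 196 is not s-gonal.
Hits: s ∈ {4, 11} → 2.

2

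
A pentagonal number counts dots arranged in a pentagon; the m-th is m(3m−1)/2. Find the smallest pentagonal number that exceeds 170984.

171197

Solve n(3n−1)/2 > 170984 for integer n.
The largest n with value ≤ 170984 is 337 (since 170185 ≤ 170984 < 171197), so the first above is n = 338, value 171197.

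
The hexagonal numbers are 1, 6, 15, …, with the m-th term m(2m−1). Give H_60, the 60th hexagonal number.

7140

60·(2·60 − 1) = 60·119 = 7140.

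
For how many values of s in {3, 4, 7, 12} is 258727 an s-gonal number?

s = 3: P(3, 718) = 258121 and P(3, 719) = 258840; 258727 is not s-gonal.
s = 4: P(4, 508) = 258064 and P(4, 509) = 259081; 258727 is not s-gonal.
s = 7: P(7, 322) = 258727. ✓
s = 12: P(12, 227) = 256737 and P(12, 228) = 259008; 258727 is not s-gonal.
Hits: s ∈ {7} → 1.

1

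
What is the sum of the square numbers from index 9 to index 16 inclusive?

Σ_{i=9}^{16} i² = 1496 − 204 = 1292.

1292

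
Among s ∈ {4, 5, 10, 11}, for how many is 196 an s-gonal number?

s = 4: P(4, 14) = 196. ✓
s = 5: P(5, 11) = 176 and P(5, 12) = 210; 196 is not s-gonal.
s = 10: P(10, 7) = 175 and P(10, 8) = 232; 196 is not s-gonal.
s = 11: P(11, 7) = 196. ✓
Hits: s ∈ {4, 11} → 2.

2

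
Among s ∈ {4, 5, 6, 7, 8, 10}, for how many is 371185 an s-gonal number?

1

s = 4: P(4, 609) = 370881 and P(4, 610) = 372100; 371185 is not s-gonal.
s = 5: P(5, 497) = 370265 and P(5, 498) = 371757; 371185 is not s-gonal.
s = 6: P(6, 431) = 371091 and P(6, 432) = 372816; 371185 is not s-gonal.
s = 7: P(7, 385) = 369985 and P(7, 386) = 371911; 371185 is not s-gonal.
s = 8: P(8, 352) = 371008 and P(8, 353) = 373121; 371185 is not s-gonal.
s = 10: P(10, 305) = 371185. ✓
Hits: s ∈ {10} → 1.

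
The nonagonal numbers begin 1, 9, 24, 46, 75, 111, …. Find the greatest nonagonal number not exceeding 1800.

1794

Solve n(7n−5)/2 ≤ 1800 for integer n.
n = 23 gives 1794 ≤ 1800, while n = 24 gives 1956 > 1800; so the answer is 1794.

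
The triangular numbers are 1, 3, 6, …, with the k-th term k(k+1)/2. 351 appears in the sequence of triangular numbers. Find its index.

Set n(n+1)/2 = 351, giving n² + n − 702 = 0.
The discriminant is 1 + 8·351 = 2809, and √2809 = 53.
So n = (-1 + 53) / 2 = 52/2 = 26.

26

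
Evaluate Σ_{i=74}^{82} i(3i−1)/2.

81873

Σ i(3i−1)/2 = (3Σi² − Σi) / 2 over i = 74..82.
Σi = 3403 − 2701 = 702 and Σi² = 187165 − 132349 = 54816.
(3·54816 − 1·702) / 2 = 163746/2 = 81873.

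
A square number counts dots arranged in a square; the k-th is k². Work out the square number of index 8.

The 8th square number is n² with n = 8.
8² = 64.

64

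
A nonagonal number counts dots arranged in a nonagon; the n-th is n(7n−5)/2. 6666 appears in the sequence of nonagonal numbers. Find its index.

44

Set n(7n−5)/2 = 6666, giving 7n² − 5n − 13332 = 0.
The discriminant is 25 + 56·6666 = 373321, and √373321 = 611.
So n = (5 + 611) / 14 = 616/14 = 44.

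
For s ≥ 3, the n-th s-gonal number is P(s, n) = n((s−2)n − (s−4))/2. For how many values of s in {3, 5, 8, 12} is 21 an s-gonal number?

s = 3: P(3, 6) = 21. ✓
s = 5: P(5, 3) = 12 and P(5, 4) = 22; 21 is not s-gonal.
s = 8: P(8, 3) = 21. ✓
s = 12: P(12, 2) = 12 and P(12, 3) = 33; 21 is not s-gonal.
Hits: s ∈ {3, 8} → 2.

2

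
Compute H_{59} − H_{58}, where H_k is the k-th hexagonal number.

Consecutive hexagonal numbers differ by 4n − 3: here 4·59 − 3 = 233.

233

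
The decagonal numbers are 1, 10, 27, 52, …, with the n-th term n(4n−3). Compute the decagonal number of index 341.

464101

The 341st decagonal number is n(4n−3) with n = 341.
341·(4·341 − 3) = 341·1361 = 464101.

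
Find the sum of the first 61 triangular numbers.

Σ i(i+1)/2 = (Σi² + Σi) / 2 over i = 1..61.
Σi = 1891 and Σi² = 77531.
(1·77531 + 1·1891) / 2 = 79422/2 = 39711.

39711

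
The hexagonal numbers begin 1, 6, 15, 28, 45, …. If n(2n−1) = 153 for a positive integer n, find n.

Set n(2n−1) = 153, giving 2n² − n − 153 = 0.
The discriminant is 1 + 8·153 = 1225, and √1225 = 35.
So n = (1 + 35) / 4 = 36/4 = 9.

9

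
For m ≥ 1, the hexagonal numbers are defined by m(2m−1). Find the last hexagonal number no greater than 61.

Solve n(2n−1) ≤ 61 for integer n.
n = 5 gives 45 ≤ 61, while n = 6 gives 66 > 61; so the answer is 45.

45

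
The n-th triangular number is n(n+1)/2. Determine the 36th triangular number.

The 36th triangular number is n(n+1)/2 with n = 36.
36·37/2 = 1332/2 = 666.

666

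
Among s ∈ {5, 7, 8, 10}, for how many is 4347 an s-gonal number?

s = 5: P(5, 54) = 4347. ✓
s = 7: P(7, 42) = 4347. ✓
s = 8: P(8, 38) = 4256 and P(8, 39) = 4485; 4347 is not s-gonal.
s = 10: P(10, 33) = 4257 and P(10, 34) = 4522; 4347 is not s-gonal.
Hits: s ∈ {5, 7} → 2.

2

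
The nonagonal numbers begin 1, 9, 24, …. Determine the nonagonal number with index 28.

2674

The 28th nonagonal number is n(7n−5)/2 with n = 28.
28·(7·28 − 5)/2 = 28·191/2 = 2674.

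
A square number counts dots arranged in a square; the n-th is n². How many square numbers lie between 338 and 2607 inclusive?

The n-th square number is n².
Smallest index with value ≥ 338: n = 19 (giving 361).
Largest index with value ≤ 2607: n = 51 (giving 2601).
Indices 19 through 51: 33 terms.

33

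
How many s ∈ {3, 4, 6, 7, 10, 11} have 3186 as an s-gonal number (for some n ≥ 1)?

2

s = 3: P(3, 79) = 3160 and P(3, 80) = 3240; 3186 is not s-gonal.
s = 4: P(4, 56) = 3136 and P(4, 57) = 3249; 3186 is not s-gonal.
s = 6: P(6, 40) = 3160 and P(6, 41) = 3321; 3186 is not s-gonal.
s = 7: P(7, 36) = 3186. ✓
s = 10: P(10, 28) = 3052 and P(10, 29) = 3277; 3186 is not s-gonal.
s = 11: P(11, 27) = 3186. ✓
Hits: s ∈ {7, 11} → 2.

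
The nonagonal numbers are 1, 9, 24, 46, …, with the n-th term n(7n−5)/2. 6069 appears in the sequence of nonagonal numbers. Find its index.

Set n(7n−5)/2 = 6069, giving 7n² − 5n − 12138 = 0.
The discriminant is 25 + 56·6069 = 339889, and √339889 = 583.
So n = (5 + 583) / 14 = 588/14 = 42.

42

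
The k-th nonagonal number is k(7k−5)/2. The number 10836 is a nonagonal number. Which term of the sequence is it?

Set n(7n−5)/2 = 10836, giving 7n² − 5n − 21672 = 0.
So n = (5 + 779) / 14 = 784/14 = 56.
Check: 56·(7·56 − 5)/2 = 10836. ✓

56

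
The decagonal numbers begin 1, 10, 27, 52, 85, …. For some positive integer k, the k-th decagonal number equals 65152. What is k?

Set n(4n−3) = 65152, giving 4n² − 3n − 65152 = 0.
The discriminant is 9 + 16·65152 = 1042441, and √1042441 = 1021.
So n = (3 + 1021) / 8 = 1024/8 = 128.

128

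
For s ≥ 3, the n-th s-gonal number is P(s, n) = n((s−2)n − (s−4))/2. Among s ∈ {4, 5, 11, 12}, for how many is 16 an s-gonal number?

s = 4: P(4, 4) = 16. ✓
s = 5: P(5, 3) = 12 and P(5, 4) = 22; 16 is not s-gonal.
s = 11: P(11, 2) = 11 and P(11, 3) = 30; 16 is not s-gonal.
s = 12: P(12, 2) = 12 and P(12, 3) = 33; 16 is not s-gonal.
Hits: s ∈ {4} → 1.

1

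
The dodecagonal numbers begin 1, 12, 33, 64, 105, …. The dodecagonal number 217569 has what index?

Set n(5n−4) = 217569, giving 5n² − 4n − 217569 = 0.
So n = (4 + 2086) / 10 = 2090/10 = 209.

209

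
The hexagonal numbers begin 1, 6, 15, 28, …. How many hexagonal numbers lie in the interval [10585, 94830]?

146

The n-th hexagonal number is n(2n−1).
Smallest index with value ≥ 10585: n = 73 (giving 10585).
Largest index with value ≤ 94830: n = 218 (giving 94830).
Indices 73 through 218: 146 terms.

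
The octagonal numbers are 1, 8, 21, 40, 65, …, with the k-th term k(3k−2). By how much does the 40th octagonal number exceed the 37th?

687

40·(3·40 − 2) = 4720 and 37·(3·37 − 2) = 4033.
Difference: 4720 − 4033 = 687.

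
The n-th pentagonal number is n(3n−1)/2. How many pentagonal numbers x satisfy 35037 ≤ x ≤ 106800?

115

The n-th pentagonal number is n(3n−1)/2.
Smallest index with value ≥ 35037: n = 153 (giving 35037).
Largest index with value ≤ 106800: n = 267 (giving 106800).
Indices 153 through 267: 115 terms.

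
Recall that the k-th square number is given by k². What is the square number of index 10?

100

10² = 100.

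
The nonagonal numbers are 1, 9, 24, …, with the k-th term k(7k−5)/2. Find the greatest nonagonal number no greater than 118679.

118036

Solve n(7n−5)/2 ≤ 118679 for integer n.
n = 184 gives 118036 ≤ 118679, while n = 185 gives 119325 > 118679; so the answer is 118036.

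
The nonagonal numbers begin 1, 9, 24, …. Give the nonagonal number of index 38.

4959

The 38th nonagonal number is n(7n−5)/2 with n = 38.
38·(7·38 − 5)/2 = 38·261/2 = 4959.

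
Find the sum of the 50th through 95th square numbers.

249895

Σ_{i=50}^{95} i² = 290320 − 40425 = 249895.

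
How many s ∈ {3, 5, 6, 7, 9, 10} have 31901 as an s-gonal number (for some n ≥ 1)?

s = 3: P(3, 252) = 31878 and P(3, 253) = 32131; 31901 is not s-gonal.
s = 5: P(5, 146) = 31901. ✓
s = 6: P(6, 126) = 31626 and P(6, 127) = 32131; 31901 is not s-gonal.
s = 7: P(7, 113) = 31753 and P(7, 114) = 32319; 31901 is not s-gonal.
s = 9: P(9, 95) = 31350 and P(9, 96) = 32016; 31901 is not s-gonal.
s = 10: P(10, 89) = 31417 and P(10, 90) = 32130; 31901 is not s-gonal.
Hits: s ∈ {5} → 1.

1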